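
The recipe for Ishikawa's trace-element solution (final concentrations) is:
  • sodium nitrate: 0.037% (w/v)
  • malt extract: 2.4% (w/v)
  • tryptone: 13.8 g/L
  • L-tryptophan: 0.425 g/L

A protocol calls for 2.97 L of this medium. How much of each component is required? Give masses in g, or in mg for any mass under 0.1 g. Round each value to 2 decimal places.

Working volume: 2.97 L.
sodium nitrate: 0.037% w/v = 0.37 g/L → 0.37 × 2.97 L = 1.10 g
malt extract: 2.4 g per 100 mL × 2970 mL ÷ 100 = 71.28 g
tryptone: 13.8 g/L × 2.97 L = 40.99 g
L-tryptophan: 0.425 g/L × 2.97 L = 1.26 g

sodium nitrate 1.10 g; malt extract 71.28 g; tryptone 40.99 g; L-tryptophan 1.26 g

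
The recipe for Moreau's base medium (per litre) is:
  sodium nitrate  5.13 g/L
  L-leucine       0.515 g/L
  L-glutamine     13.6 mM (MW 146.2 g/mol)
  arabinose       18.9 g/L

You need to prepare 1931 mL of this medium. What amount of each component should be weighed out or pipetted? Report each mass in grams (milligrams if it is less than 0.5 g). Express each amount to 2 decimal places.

Target volume = 1931 mL = 1.931 L.
sodium nitrate: 5.13 g/L × 1.931 L = 9.91 g
L-leucine: 0.515 g/L × 1.931 L = 0.99 g
L-glutamine: 13.6 mmol/L × 146.2 g/mol × 1.931 L ÷ 1000 = 3.84 g
arabinose: 18.9 g/L × 1.931 L = 36.50 g

sodium nitrate 9.91 g; L-leucine 0.99 g; L-glutamine 3.84 g; arabinose 36.50 g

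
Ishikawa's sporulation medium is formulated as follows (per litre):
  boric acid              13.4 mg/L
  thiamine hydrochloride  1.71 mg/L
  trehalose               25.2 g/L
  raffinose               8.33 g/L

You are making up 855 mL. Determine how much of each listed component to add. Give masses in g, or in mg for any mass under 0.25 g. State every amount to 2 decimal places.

boric acid 11.46 mg; thiamine hydrochloride 1.46 mg; trehalose 21.55 g; raffinose 7.12 g

Target volume = 855 mL = 0.855 L.
boric acid: 13.4 mg/L × 0.855 L = 11.46 mg
thiamine hydrochloride: 1.71 mg/L × 0.855 L = 1.46 mg
trehalose: 25.2 g/L × 0.855 L = 21.55 g
raffinose: 8.33 g/L × 0.855 L = 7.12 g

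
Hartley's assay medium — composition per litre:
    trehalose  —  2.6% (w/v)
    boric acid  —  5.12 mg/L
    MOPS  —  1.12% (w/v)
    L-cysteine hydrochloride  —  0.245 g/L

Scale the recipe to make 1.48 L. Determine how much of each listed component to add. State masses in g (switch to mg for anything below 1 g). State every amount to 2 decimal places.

trehalose 38.48 g; boric acid 7.58 mg; MOPS 16.58 g; L-cysteine hydrochloride 362.60 mg

Scale factor relative to 1 L: 1.48.
trehalose: 2.6% w/v = 26 g/L → 26 × 1.48 L = 38.48 g
boric acid: 5.12 mg/L × 1.48 L = 7.58 mg
MOPS: 1.12 g per 100 mL × 1480 mL ÷ 100 = 16.58 g
L-cysteine hydrochloride: 0.245 g/L × 1.48 L = 0.3626 g = 362.60 mg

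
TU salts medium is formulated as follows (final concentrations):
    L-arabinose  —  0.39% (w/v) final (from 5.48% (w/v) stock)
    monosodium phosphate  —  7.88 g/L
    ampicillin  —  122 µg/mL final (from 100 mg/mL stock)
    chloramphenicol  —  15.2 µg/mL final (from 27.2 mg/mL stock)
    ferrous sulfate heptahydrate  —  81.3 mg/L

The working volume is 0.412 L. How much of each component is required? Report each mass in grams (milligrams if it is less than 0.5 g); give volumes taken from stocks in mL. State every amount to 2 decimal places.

L-arabinose 29.32 mL; monosodium phosphate 3.25 g; ampicillin 0.50 mL; chloramphenicol 0.23 mL; ferrous sulfate heptahydrate 33.50 mg

Working volume: 0.412 L.
L-arabinose: V = C2·V2/C1 = 0.39% ÷ 5.48% × 412 mL = 29.32 mL
monosodium phosphate: 7.88 g/L × 0.412 L = 3.25 g
ampicillin: V = C2·V2/C1 = 122 µg/mL × 412 mL ÷ 100000 µg/mL = 0.50 mL
chloramphenicol: dilute stock: 15.2 µg/mL × 412 mL ÷ 27200 µg/mL = 0.23 mL
ferrous sulfate heptahydrate: 81.3 mg/L × 0.412 L = 33.50 mg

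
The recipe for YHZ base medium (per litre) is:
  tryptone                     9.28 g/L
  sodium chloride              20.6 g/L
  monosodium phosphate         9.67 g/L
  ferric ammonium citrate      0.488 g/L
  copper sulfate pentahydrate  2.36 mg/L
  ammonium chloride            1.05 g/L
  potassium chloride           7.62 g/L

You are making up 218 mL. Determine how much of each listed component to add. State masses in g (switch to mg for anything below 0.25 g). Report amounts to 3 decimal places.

tryptone 2.023 g; sodium chloride 4.491 g; monosodium phosphate 2.108 g; ferric ammonium citrate 106.384 mg; copper sulfate pentahydrate 0.514 mg; ammonium chloride 228.900 mg; potassium chloride 1.661 g

Target volume = 218 mL = 0.218 L.
tryptone: 9.28 g/L × 0.218 L = 2.023 g
sodium chloride: 20.6 g/L × 0.218 L = 4.491 g
monosodium phosphate: 9.67 g/L × 0.218 L = 2.108 g
ferric ammonium citrate: 0.488 g/L × 0.218 L = 0.106384 g = 106.384 mg
copper sulfate pentahydrate: 2.36 mg/L × 0.218 L = 0.514 mg
ammonium chloride: 1.05 g/L × 0.218 L = 0.2289 g = 228.900 mg
potassium chloride: 7.62 g/L × 0.218 L = 1.661 g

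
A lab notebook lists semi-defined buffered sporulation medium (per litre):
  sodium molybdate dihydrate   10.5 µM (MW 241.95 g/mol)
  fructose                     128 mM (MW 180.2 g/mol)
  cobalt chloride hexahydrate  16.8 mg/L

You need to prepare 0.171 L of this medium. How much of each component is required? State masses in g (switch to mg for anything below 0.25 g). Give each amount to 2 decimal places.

Scale factor relative to 1 L: 0.171.
sodium molybdate dihydrate: 10.5 µmol/L × 241.95 g/mol × 0.171 L ÷ 1000 = 0.43 mg
fructose: 128 mmol/L × 180.2 g/mol × 0.171 L ÷ 1000 = 3.94 g
cobalt chloride hexahydrate: 16.8 mg/L × 0.171 L = 2.87 mg

sodium molybdate dihydrate 0.43 mg; fructose 3.94 g; cobalt chloride hexahydrate 2.87 mg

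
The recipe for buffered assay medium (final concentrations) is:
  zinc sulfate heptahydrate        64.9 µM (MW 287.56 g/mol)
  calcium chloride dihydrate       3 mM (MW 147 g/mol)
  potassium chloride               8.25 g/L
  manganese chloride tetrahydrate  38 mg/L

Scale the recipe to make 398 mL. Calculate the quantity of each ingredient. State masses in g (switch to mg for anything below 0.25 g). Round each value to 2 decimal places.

zinc sulfate heptahydrate 7.43 mg; calcium chloride dihydrate 175.52 mg; potassium chloride 3.28 g; manganese chloride tetrahydrate 15.12 mg

Scale factor relative to 1 L: 0.398.
zinc sulfate heptahydrate: 64.9 µmol/L × 287.56 g/mol × 0.398 L ÷ 1000 = 7.43 mg
calcium chloride dihydrate: 3 mmol/L × 147 mg/mmol × 0.398 L = 175.52 mg
potassium chloride: 8.25 g/L × 0.398 L = 3.28 g
manganese chloride tetrahydrate: 38 mg/L × 0.398 L = 15.12 mg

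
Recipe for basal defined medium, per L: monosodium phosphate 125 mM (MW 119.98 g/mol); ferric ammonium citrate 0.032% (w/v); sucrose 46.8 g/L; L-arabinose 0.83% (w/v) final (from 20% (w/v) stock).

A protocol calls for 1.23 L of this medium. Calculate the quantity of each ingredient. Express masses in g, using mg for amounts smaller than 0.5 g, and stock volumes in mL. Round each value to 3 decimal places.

monosodium phosphate 18.447 g; ferric ammonium citrate 393.600 mg; sucrose 57.564 g; L-arabinose 51.045 mL

Working volume: 1.23 L.
monosodium phosphate: 125 mmol/L × 119.98 g/mol × 1.23 L ÷ 1000 = 18.447 g
ferric ammonium citrate: 0.032% w/v = 0.32 g/L → 0.32 × 1.23 L = 0.3936 g = 393.600 mg
sucrose: 46.8 g/L × 1.23 L = 57.564 g
L-arabinose: V = C2·V2/C1 = 0.83% ÷ 20% × 1230 mL = 51.045 mL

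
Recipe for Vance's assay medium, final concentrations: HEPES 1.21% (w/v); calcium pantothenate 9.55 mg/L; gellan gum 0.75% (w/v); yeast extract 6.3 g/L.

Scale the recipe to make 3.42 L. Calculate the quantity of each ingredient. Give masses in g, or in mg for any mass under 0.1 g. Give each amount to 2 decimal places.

HEPES 41.38 g; calcium pantothenate 32.66 mg; gellan gum 25.65 g; yeast extract 21.55 g

Working volume: 3.42 L.
HEPES: 1.21% w/v = 12.1 g/L → 12.1 × 3.42 L = 41.38 g
calcium pantothenate: 9.55 mg/L × 3.42 L = 32.66 mg
gellan gum: 0.75 g per 100 mL × 3420 mL ÷ 100 = 25.65 g
yeast extract: 6.3 g/L × 3.42 L = 21.55 g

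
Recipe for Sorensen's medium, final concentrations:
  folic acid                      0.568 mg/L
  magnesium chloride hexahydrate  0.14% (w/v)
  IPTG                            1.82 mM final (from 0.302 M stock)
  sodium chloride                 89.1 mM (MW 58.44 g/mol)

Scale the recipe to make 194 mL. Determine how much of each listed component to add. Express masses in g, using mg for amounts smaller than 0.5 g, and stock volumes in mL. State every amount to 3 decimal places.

Scale factor relative to 1 L: 0.194.
folic acid: 0.568 mg/L × 0.194 L = 0.110 mg
magnesium chloride hexahydrate: 0.14 g per 100 mL × 194 mL ÷ 100 = 0.2716 g = 271.600 mg
IPTG: dilute stock: 1.82 mM × 194 mL ÷ 302 mM = 1.169 mL
sodium chloride: 89.1 mmol/L × 58.44 g/mol × 0.194 L ÷ 1000 = 1.010 g

folic acid 0.110 mg; magnesium chloride hexahydrate 271.600 mg; IPTG 1.169 mL; sodium chloride 1.010 g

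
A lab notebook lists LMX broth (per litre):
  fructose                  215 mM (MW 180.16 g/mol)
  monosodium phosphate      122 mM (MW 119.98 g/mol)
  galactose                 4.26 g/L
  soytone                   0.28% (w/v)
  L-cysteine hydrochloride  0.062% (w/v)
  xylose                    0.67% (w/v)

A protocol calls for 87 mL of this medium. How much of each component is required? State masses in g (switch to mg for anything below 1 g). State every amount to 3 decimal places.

fructose 3.370 g; monosodium phosphate 1.273 g; galactose 370.620 mg; soytone 243.600 mg; L-cysteine hydrochloride 53.940 mg; xylose 582.900 mg

Target volume = 87 mL = 0.087 L.
fructose: 215 mmol/L × 180.16 g/mol × 0.087 L ÷ 1000 = 3.370 g
monosodium phosphate: 122 mmol/L × 119.98 g/mol × 0.087 L ÷ 1000 = 1.273 g
galactose: 4.26 g/L × 0.087 L = 0.37062 g = 370.620 mg
soytone: 0.28 g per 100 mL × 87 mL ÷ 100 = 0.2436 g = 243.600 mg
L-cysteine hydrochloride: 0.062 g per 100 mL × 87 mL ÷ 100 = 0.05394 g = 53.940 mg
xylose: 0.67 g per 100 mL × 87 mL ÷ 100 = 0.5829 g = 582.900 mg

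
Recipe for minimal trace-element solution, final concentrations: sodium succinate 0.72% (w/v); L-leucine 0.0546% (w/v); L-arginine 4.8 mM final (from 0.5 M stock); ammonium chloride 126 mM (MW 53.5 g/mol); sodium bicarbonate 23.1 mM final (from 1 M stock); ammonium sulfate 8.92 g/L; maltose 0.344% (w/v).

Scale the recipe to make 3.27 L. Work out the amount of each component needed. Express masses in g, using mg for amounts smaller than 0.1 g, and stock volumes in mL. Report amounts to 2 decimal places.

sodium succinate 23.54 g; L-leucine 1.79 g; L-arginine 31.39 mL; ammonium chloride 22.04 g; sodium bicarbonate 75.54 mL; ammonium sulfate 29.17 g; maltose 11.25 g

Working volume: 3.27 L.
sodium succinate: 0.72% w/v = 7.2 g/L → 7.2 × 3.27 L = 23.54 g
L-leucine: 0.0546 g per 100 mL × 3270 mL ÷ 100 = 1.79 g
L-arginine: dilute stock: 4.8 mM × 3270 mL ÷ 500 mM = 31.39 mL
ammonium chloride: 126 mmol/L × 53.5 g/mol × 3.27 L ÷ 1000 = 22.04 g
sodium bicarbonate: C1V1 = C2V2 → 23.1 mM × 3270 mL ÷ 1000 mM = 75.54 mL
ammonium sulfate: 8.92 g/L × 3.27 L = 29.17 g
maltose: 0.344% w/v = 3.44 g/L → 3.44 × 3.27 L = 11.25 g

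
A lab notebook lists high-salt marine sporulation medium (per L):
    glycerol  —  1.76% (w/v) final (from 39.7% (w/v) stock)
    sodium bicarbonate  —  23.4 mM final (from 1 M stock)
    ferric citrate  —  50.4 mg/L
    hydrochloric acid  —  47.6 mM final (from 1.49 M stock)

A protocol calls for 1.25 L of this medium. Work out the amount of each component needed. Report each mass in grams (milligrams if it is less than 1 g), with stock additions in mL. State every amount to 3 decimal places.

Scale factor relative to 1 L: 1.25.
glycerol: V = C2·V2/C1 = 1.76% ÷ 39.7% × 1250 mL = 55.416 mL
sodium bicarbonate: dilute stock: 23.4 mM × 1250 mL ÷ 1000 mM = 29.250 mL
ferric citrate: 50.4 mg/L × 1.25 L = 63.000 mg
hydrochloric acid: V = C2·V2/C1 = 47.6 mM × 1250 mL ÷ 1490 mM = 39.933 mL

glycerol 55.416 mL; sodium bicarbonate 29.250 mL; ferric citrate 63.000 mg; hydrochloric acid 39.933 mL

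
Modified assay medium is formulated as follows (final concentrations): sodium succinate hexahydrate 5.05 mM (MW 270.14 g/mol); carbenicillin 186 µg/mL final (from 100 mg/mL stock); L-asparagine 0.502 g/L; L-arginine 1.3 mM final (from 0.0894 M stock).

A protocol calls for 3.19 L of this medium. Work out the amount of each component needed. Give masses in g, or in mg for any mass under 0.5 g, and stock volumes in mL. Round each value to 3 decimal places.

sodium succinate hexahydrate 4.352 g; carbenicillin 5.933 mL; L-asparagine 1.601 g; L-arginine 46.387 mL

Scale factor relative to 1 L: 3.19.
sodium succinate hexahydrate: 5.05 mmol/L × 270.14 g/mol × 3.19 L ÷ 1000 = 4.352 g
carbenicillin: dilute stock: 186 µg/mL × 3190 mL ÷ 100000 µg/mL = 5.933 mL
L-asparagine: 0.502 g/L × 3.19 L = 1.601 g
L-arginine: C1V1 = C2V2 → 1.3 mM × 3190 mL ÷ 89.4 mM = 46.387 mL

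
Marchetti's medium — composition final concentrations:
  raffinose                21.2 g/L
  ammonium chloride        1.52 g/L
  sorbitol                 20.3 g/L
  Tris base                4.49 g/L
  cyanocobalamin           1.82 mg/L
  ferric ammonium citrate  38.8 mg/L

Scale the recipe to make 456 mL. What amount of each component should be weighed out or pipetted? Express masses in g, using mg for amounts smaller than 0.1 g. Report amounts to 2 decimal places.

raffinose 9.67 g; ammonium chloride 0.69 g; sorbitol 9.26 g; Tris base 2.05 g; cyanocobalamin 0.83 mg; ferric ammonium citrate 17.69 mg

Target volume = 456 mL = 0.456 L.
raffinose: 21.2 g/L × 0.456 L = 9.67 g
ammonium chloride: 1.52 g/L × 0.456 L = 0.69 g
sorbitol: 20.3 g/L × 0.456 L = 9.26 g
Tris base: 4.49 g/L × 0.456 L = 2.05 g
cyanocobalamin: 1.82 mg/L × 0.456 L = 0.83 mg
ferric ammonium citrate: 38.8 mg/L × 0.456 L = 17.69 mg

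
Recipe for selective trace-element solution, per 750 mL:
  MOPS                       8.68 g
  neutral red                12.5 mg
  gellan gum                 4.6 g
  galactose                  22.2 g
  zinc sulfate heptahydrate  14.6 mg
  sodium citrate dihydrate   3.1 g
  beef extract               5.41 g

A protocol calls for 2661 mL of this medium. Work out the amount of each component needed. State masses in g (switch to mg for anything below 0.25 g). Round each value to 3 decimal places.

Ratio of target to recipe volume: 2661 / 750 = 3.548.
MOPS: 8.68 g × (2661 mL / 750 mL) = 30.797 g
neutral red: 12.5 mg × (2661 mL / 750 mL) = 44.350 mg
gellan gum: 4.6 g × (2661 mL / 750 mL) = 16.321 g
galactose: 22.2 g × (2661 mL / 750 mL) = 78.766 g
zinc sulfate heptahydrate: 14.6 mg × (2661 mL / 750 mL) = 51.801 mg
sodium citrate dihydrate: 3.1 g × (2661 mL / 750 mL) = 10.999 g
beef extract: 5.41 g × (2661 mL / 750 mL) = 19.195 g

MOPS 30.797 g; neutral red 44.350 mg; gellan gum 16.321 g; galactose 78.766 g; zinc sulfate heptahydrate 51.801 mg; sodium citrate dihydrate 10.999 g; beef extract 19.195 g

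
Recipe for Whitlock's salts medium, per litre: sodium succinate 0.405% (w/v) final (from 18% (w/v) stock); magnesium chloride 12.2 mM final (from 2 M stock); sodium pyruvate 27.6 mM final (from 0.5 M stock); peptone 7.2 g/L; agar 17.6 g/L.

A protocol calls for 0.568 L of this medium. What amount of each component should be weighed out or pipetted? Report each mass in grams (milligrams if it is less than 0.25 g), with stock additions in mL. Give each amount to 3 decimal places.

sodium succinate 12.780 mL; magnesium chloride 3.465 mL; sodium pyruvate 31.354 mL; peptone 4.090 g; agar 9.997 g

Scale factor relative to 1 L: 0.568.
sodium succinate: C1V1 = C2V2 → 0.405% ÷ 18% × 568 mL = 12.780 mL
magnesium chloride: V = C2·V2/C1 = 12.2 mM × 568 mL ÷ 2000 mM = 3.465 mL
sodium pyruvate: dilute stock: 27.6 mM × 568 mL ÷ 500 mM = 31.354 mL
peptone: 7.2 g/L × 0.568 L = 4.090 g
agar: 17.6 g/L × 0.568 L = 9.997 g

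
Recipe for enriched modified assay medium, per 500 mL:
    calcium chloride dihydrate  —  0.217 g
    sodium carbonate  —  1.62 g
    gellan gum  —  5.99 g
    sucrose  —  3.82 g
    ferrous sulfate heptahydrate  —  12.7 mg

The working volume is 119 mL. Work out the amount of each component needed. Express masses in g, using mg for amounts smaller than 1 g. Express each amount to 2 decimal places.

calcium chloride dihydrate 51.65 mg; sodium carbonate 385.56 mg; gellan gum 1.43 g; sucrose 909.16 mg; ferrous sulfate heptahydrate 3.02 mg

Ratio of target to recipe volume: 119 / 500 = 0.238.
calcium chloride dihydrate: 0.217 g × (119 mL / 500 mL) = 0.051646 g = 51.65 mg
sodium carbonate: 1.62 g × (119 mL / 500 mL) = 0.38556 g = 385.56 mg
gellan gum: 5.99 g × (119 mL / 500 mL) = 1.43 g
sucrose: 3.82 g × (119 mL / 500 mL) = 0.90916 g = 909.16 mg
ferrous sulfate heptahydrate: 12.7 mg × (119 mL / 500 mL) = 3.02 mg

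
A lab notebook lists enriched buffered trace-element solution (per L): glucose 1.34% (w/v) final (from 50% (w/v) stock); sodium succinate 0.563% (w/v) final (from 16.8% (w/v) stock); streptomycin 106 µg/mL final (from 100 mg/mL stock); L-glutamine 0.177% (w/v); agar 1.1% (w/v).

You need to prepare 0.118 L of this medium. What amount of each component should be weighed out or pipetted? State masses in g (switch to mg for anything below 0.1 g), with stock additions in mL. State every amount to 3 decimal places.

Working volume: 0.118 L.
glucose: dilute stock: 1.34% ÷ 50% × 118 mL = 3.162 mL
sodium succinate: dilute stock: 0.563% ÷ 16.8% × 118 mL = 3.954 mL
streptomycin: V = C2·V2/C1 = 106 µg/mL × 118 mL ÷ 100000 µg/mL = 0.125 mL
L-glutamine: 0.177 g per 100 mL × 118 mL ÷ 100 = 0.209 g
agar: 1.1 g per 100 mL × 118 mL ÷ 100 = 1.298 g

glucose 3.162 mL; sodium succinate 3.954 mL; streptomycin 0.125 mL; L-glutamine 0.209 g; agar 1.298 g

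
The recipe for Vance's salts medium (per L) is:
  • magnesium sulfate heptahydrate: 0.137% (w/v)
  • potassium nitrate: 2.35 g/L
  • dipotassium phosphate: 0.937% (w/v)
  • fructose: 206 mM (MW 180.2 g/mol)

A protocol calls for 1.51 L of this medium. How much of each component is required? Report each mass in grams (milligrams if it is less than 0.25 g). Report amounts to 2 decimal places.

Working volume: 1.51 L.
magnesium sulfate heptahydrate: 0.137 g per 100 mL × 1510 mL ÷ 100 = 2.07 g
potassium nitrate: 2.35 g/L × 1.51 L = 3.55 g
dipotassium phosphate: 0.937 g per 100 mL × 1510 mL ÷ 100 = 14.15 g
fructose: 206 mmol/L × 180.2 g/mol × 1.51 L ÷ 1000 = 56.05 g

magnesium sulfate heptahydrate 2.07 g; potassium nitrate 3.55 g; dipotassium phosphate 14.15 g; fructose 56.05 g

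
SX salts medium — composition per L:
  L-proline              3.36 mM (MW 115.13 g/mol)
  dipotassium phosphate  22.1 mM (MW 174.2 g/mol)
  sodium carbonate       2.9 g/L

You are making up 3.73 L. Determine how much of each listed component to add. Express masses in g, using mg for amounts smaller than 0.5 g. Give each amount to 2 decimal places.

L-proline 1.44 g; dipotassium phosphate 14.36 g; sodium carbonate 10.82 g

Working volume: 3.73 L.
L-proline: 3.36 mmol/L × 115.13 g/mol × 3.73 L ÷ 1000 = 1.44 g
dipotassium phosphate: 22.1 mmol/L × 174.2 g/mol × 3.73 L ÷ 1000 = 14.36 g
sodium carbonate: 2.9 g/L × 3.73 L = 10.82 g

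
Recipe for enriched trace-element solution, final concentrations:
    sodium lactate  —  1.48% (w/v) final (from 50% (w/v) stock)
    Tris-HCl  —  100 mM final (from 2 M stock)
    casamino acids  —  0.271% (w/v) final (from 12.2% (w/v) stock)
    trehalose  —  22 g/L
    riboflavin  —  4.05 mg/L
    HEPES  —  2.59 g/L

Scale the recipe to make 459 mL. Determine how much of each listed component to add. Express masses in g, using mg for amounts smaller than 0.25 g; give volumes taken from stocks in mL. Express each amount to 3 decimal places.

sodium lactate 13.586 mL; Tris-HCl 22.950 mL; casamino acids 10.196 mL; trehalose 10.098 g; riboflavin 1.859 mg; HEPES 1.189 g

Working volume: 459 mL = 0.459 L.
sodium lactate: V = C2·V2/C1 = 1.48% ÷ 50% × 459 mL = 13.586 mL
Tris-HCl: V = C2·V2/C1 = 100 mM × 459 mL ÷ 2000 mM = 22.950 mL
casamino acids: V = C2·V2/C1 = 0.271% ÷ 12.2% × 459 mL = 10.196 mL
trehalose: 22 g/L × 0.459 L = 10.098 g
riboflavin: 4.05 mg/L × 0.459 L = 1.859 mg
HEPES: 2.59 g/L × 0.459 L = 1.189 g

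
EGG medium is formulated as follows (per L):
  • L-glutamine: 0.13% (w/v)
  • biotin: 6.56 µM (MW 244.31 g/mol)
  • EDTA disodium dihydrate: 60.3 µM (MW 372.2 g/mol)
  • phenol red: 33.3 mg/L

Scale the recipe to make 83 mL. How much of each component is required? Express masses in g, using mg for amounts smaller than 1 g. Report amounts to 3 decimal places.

L-glutamine 107.900 mg; biotin 0.133 mg; EDTA disodium dihydrate 1.863 mg; phenol red 2.764 mg

Working volume: 83 mL = 0.083 L.
L-glutamine: 0.13% w/v = 1.3 g/L → 1.3 × 0.083 L = 0.1079 g = 107.900 mg
biotin: 6.56 µmol/L × 244.31 g/mol × 0.083 L ÷ 1000 = 0.133 mg
EDTA disodium dihydrate: 60.3 µmol/L × 372.2 g/mol × 0.083 L ÷ 1000 = 1.863 mg
phenol red: 33.3 mg/L × 0.083 L = 2.764 mg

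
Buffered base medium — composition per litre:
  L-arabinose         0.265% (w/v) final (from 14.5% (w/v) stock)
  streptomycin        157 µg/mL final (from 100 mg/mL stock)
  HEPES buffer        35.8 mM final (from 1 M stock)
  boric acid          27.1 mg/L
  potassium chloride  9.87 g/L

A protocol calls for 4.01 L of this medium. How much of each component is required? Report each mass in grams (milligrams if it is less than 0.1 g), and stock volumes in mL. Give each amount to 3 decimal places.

Working volume: 4.01 L.
L-arabinose: C1V1 = C2V2 → 0.265% ÷ 14.5% × 4010 mL = 73.286 mL
streptomycin: C1V1 = C2V2 → 157 µg/mL × 4010 mL ÷ 100000 µg/mL = 6.296 mL
HEPES buffer: V = C2·V2/C1 = 35.8 mM × 4010 mL ÷ 1000 mM = 143.558 mL
boric acid: 27.1 mg/L × 4.01 L = 108.671 mg = 0.109 g
potassium chloride: 9.87 g/L × 4.01 L = 39.579 g

L-arabinose 73.286 mL; streptomycin 6.296 mL; HEPES buffer 143.558 mL; boric acid 0.109 g; potassium chloride 39.579 g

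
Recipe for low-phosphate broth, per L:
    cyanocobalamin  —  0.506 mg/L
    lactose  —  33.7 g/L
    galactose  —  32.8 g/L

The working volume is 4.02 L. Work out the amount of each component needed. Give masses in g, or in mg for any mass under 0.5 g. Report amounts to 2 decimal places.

cyanocobalamin 2.03 mg; lactose 135.47 g; galactose 131.86 g

Working volume: 4.02 L.
cyanocobalamin: 0.506 mg/L × 4.02 L = 2.03 mg
lactose: 33.7 g/L × 4.02 L = 135.47 g
galactose: 32.8 g/L × 4.02 L = 131.86 g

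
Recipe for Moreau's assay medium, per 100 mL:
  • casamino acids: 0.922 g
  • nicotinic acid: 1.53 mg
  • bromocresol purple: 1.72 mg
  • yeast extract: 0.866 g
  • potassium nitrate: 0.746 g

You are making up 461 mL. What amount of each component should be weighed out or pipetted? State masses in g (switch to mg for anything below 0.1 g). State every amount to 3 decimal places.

Scale factor = 461 mL / 100 mL = 4.61.
casamino acids: 0.922 g × (461 mL / 100 mL) = 4.250 g
nicotinic acid: 1.53 mg × (461 mL / 100 mL) = 7.053 mg
bromocresol purple: 1.72 mg × (461 mL / 100 mL) = 7.929 mg
yeast extract: 0.866 g × (461 mL / 100 mL) = 3.992 g
potassium nitrate: 0.746 g × (461 mL / 100 mL) = 3.439 g

casamino acids 4.250 g; nicotinic acid 7.053 mg; bromocresol purple 7.929 mg; yeast extract 3.992 g; potassium nitrate 3.439 g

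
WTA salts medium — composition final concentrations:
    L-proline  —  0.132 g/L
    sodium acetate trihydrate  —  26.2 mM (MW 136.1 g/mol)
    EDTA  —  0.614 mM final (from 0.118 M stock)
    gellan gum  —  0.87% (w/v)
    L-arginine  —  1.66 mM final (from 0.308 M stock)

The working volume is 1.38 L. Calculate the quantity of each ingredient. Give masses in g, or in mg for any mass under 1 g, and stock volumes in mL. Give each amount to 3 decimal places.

Scale factor relative to 1 L: 1.38.
L-proline: 0.132 g/L × 1.38 L = 0.18216 g = 182.160 mg
sodium acetate trihydrate: 26.2 mmol/L × 136.1 g/mol × 1.38 L ÷ 1000 = 4.921 g
EDTA: C1V1 = C2V2 → 0.614 mM × 1380 mL ÷ 118 mM = 7.181 mL
gellan gum: 0.87% w/v = 8.7 g/L → 8.7 × 1.38 L = 12.006 g
L-arginine: dilute stock: 1.66 mM × 1380 mL ÷ 308 mM = 7.438 mL

L-proline 182.160 mg; sodium acetate trihydrate 4.921 g; EDTA 7.181 mL; gellan gum 12.006 g; L-arginine 7.438 mL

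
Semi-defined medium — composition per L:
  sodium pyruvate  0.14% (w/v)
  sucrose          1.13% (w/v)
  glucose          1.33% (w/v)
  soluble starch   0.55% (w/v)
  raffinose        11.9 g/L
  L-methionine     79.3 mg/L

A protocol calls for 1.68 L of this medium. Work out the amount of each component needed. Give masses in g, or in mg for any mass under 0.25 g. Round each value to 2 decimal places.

Working volume: 1.68 L.
sodium pyruvate: 0.14 g per 100 mL × 1680 mL ÷ 100 = 2.35 g
sucrose: 1.13% w/v = 11.3 g/L → 11.3 × 1.68 L = 18.98 g
glucose: 1.33% w/v = 13.3 g/L → 13.3 × 1.68 L = 22.34 g
soluble starch: 0.55 g per 100 mL × 1680 mL ÷ 100 = 9.24 g
raffinose: 11.9 g/L × 1.68 L = 19.99 g
L-methionine: 79.3 mg/L × 1.68 L = 133.22 mg

sodium pyruvate 2.35 g; sucrose 18.98 g; glucose 22.34 g; soluble starch 9.24 g; raffinose 19.99 g; L-methionine 133.22 mg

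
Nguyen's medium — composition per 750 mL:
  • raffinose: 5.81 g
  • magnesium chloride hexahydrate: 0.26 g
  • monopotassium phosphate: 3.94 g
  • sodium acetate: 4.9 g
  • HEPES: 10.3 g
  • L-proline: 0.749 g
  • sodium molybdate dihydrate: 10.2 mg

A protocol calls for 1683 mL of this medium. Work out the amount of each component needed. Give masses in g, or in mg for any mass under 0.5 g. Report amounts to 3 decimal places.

raffinose 13.038 g; magnesium chloride hexahydrate 0.583 g; monopotassium phosphate 8.841 g; sodium acetate 10.996 g; HEPES 23.113 g; L-proline 1.681 g; sodium molybdate dihydrate 22.889 mg

Scale factor = 1683 mL / 750 mL = 2.244.
raffinose: 5.81 g × (1683 mL / 750 mL) = 13.038 g
magnesium chloride hexahydrate: 0.26 g × (1683 mL / 750 mL) = 0.583 g
monopotassium phosphate: 3.94 g × (1683 mL / 750 mL) = 8.841 g
sodium acetate: 4.9 g × (1683 mL / 750 mL) = 10.996 g
HEPES: 10.3 g × (1683 mL / 750 mL) = 23.113 g
L-proline: 0.749 g × (1683 mL / 750 mL) = 1.681 g
sodium molybdate dihydrate: 10.2 mg × (1683 mL / 750 mL) = 22.889 mg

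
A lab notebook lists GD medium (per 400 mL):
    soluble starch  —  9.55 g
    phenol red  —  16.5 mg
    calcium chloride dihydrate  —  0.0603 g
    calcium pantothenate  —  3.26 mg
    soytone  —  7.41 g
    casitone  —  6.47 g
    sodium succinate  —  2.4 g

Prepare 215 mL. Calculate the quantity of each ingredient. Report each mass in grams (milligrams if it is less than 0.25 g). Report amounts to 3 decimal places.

Scale factor = 215 mL / 400 mL = 0.5375.
soluble starch: 9.55 g × (215 mL / 400 mL) = 5.133 g
phenol red: 16.5 mg × (215 mL / 400 mL) = 8.869 mg
calcium chloride dihydrate: 0.0603 g × (215 mL / 400 mL) = 0.0324112 g = 32.411 mg
calcium pantothenate: 3.26 mg × (215 mL / 400 mL) = 1.752 mg
soytone: 7.41 g × (215 mL / 400 mL) = 3.983 g
casitone: 6.47 g × (215 mL / 400 mL) = 3.478 g
sodium succinate: 2.4 g × (215 mL / 400 mL) = 1.290 g

soluble starch 5.133 g; phenol red 8.869 mg; calcium chloride dihydrate 32.411 mg; calcium pantothenate 1.752 mg; soytone 3.983 g; casitone 3.478 g; sodium succinate 1.290 g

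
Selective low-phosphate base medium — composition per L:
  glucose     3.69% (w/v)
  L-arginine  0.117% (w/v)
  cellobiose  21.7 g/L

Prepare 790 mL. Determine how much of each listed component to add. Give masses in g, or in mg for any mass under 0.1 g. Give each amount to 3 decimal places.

Working volume: 790 mL = 0.79 L.
glucose: 3.69 g per 100 mL × 790 mL ÷ 100 = 29.151 g
L-arginine: 0.117% w/v = 1.17 g/L → 1.17 × 0.79 L = 0.924 g
cellobiose: 21.7 g/L × 0.79 L = 17.143 g

glucose 29.151 g; L-arginine 0.924 g; cellobiose 17.143 g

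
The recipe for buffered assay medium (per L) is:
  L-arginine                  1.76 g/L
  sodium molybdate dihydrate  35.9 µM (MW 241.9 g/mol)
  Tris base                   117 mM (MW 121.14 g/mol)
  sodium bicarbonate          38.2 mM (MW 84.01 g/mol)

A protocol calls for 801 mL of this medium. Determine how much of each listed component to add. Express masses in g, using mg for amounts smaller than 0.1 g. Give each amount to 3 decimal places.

L-arginine 1.410 g; sodium molybdate dihydrate 6.956 mg; Tris base 11.353 g; sodium bicarbonate 2.571 g

Working volume: 801 mL = 0.801 L.
L-arginine: 1.76 g/L × 0.801 L = 1.410 g
sodium molybdate dihydrate: 35.9 µmol/L × 241.9 g/mol × 0.801 L ÷ 1000 = 6.956 mg
Tris base: 117 mmol/L × 121.14 g/mol × 0.801 L ÷ 1000 = 11.353 g
sodium bicarbonate: 38.2 mmol/L × 84.01 g/mol × 0.801 L ÷ 1000 = 2.571 g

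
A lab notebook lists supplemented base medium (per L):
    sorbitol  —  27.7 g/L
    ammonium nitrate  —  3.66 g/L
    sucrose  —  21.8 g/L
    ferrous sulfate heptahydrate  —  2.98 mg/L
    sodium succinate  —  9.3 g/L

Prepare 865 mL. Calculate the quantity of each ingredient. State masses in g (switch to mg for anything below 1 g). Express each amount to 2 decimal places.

sorbitol 23.96 g; ammonium nitrate 3.17 g; sucrose 18.86 g; ferrous sulfate heptahydrate 2.58 mg; sodium succinate 8.04 g

Scale factor relative to 1 L: 0.865.
sorbitol: 27.7 g/L × 0.865 L = 23.96 g
ammonium nitrate: 3.66 g/L × 0.865 L = 3.17 g
sucrose: 21.8 g/L × 0.865 L = 18.86 g
ferrous sulfate heptahydrate: 2.98 mg/L × 0.865 L = 2.58 mg
sodium succinate: 9.3 g/L × 0.865 L = 8.04 g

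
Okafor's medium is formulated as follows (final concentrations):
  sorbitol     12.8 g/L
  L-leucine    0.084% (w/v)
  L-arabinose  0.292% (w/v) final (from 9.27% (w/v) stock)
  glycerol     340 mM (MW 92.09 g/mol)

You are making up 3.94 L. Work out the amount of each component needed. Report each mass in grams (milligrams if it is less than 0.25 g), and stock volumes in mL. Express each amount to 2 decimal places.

sorbitol 50.43 g; L-leucine 3.31 g; L-arabinose 124.11 mL; glycerol 123.36 g

Scale factor relative to 1 L: 3.94.
sorbitol: 12.8 g/L × 3.94 L = 50.43 g
L-leucine: 0.084% w/v = 0.84 g/L → 0.84 × 3.94 L = 3.31 g
L-arabinose: C1V1 = C2V2 → 0.292% ÷ 9.27% × 3940 mL = 124.11 mL
glycerol: 340 mmol/L × 92.09 g/mol × 3.94 L ÷ 1000 = 123.36 g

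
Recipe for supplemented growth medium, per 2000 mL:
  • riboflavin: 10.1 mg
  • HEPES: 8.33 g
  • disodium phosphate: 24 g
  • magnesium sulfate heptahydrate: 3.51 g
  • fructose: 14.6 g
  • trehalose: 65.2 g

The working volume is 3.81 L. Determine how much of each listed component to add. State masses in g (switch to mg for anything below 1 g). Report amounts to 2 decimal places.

Scale factor = 3810 mL / 2000 mL = 1.905.
riboflavin: 10.1 mg × (3810 mL / 2000 mL) = 19.24 mg
HEPES: 8.33 g × (3810 mL / 2000 mL) = 15.87 g
disodium phosphate: 24 g × (3810 mL / 2000 mL) = 45.72 g
magnesium sulfate heptahydrate: 3.51 g × (3810 mL / 2000 mL) = 6.69 g
fructose: 14.6 g × (3810 mL / 2000 mL) = 27.81 g
trehalose: 65.2 g × (3810 mL / 2000 mL) = 124.21 g

riboflavin 19.24 mg; HEPES 15.87 g; disodium phosphate 45.72 g; magnesium sulfate heptahydrate 6.69 g; fructose 27.81 g; trehalose 124.21 g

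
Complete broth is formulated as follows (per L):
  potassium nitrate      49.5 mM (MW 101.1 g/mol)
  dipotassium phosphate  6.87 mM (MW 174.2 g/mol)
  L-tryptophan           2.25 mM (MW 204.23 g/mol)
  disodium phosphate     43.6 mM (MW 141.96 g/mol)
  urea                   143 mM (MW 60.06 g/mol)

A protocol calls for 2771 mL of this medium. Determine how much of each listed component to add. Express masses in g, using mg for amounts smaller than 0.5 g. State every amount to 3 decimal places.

potassium nitrate 13.867 g; dipotassium phosphate 3.316 g; L-tryptophan 1.273 g; disodium phosphate 17.151 g; urea 23.799 g

Target volume = 2771 mL = 2.771 L.
potassium nitrate: 49.5 mmol/L × 101.1 g/mol × 2.771 L ÷ 1000 = 13.867 g
dipotassium phosphate: 6.87 mmol/L × 174.2 g/mol × 2.771 L ÷ 1000 = 3.316 g
L-tryptophan: 2.25 mmol/L × 204.23 g/mol × 2.771 L ÷ 1000 = 1.273 g
disodium phosphate: 43.6 mmol/L × 141.96 g/mol × 2.771 L ÷ 1000 = 17.151 g
urea: 143 mmol/L × 60.06 g/mol × 2.771 L ÷ 1000 = 23.799 g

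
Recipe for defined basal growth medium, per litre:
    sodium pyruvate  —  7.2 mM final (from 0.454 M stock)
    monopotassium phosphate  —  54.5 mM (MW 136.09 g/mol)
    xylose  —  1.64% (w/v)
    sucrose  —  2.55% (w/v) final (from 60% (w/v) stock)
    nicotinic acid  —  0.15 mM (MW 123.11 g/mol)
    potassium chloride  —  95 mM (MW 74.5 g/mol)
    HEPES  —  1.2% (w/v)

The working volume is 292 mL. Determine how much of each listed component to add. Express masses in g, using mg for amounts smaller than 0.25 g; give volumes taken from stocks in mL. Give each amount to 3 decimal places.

Scale factor relative to 1 L: 0.292.
sodium pyruvate: dilute stock: 7.2 mM × 292 mL ÷ 454 mM = 4.631 mL
monopotassium phosphate: 54.5 mmol/L × 136.09 g/mol × 0.292 L ÷ 1000 = 2.166 g
xylose: 1.64 g per 100 mL × 292 mL ÷ 100 = 4.789 g
sucrose: C1V1 = C2V2 → 2.55% ÷ 60% × 292 mL = 12.410 mL
nicotinic acid: 0.15 mmol/L × 123.11 mg/mmol × 0.292 L = 5.392 mg
potassium chloride: 95 mmol/L × 74.5 g/mol × 0.292 L ÷ 1000 = 2.067 g
HEPES: 1.2% w/v = 12 g/L → 12 × 0.292 L = 3.504 g

sodium pyruvate 4.631 mL; monopotassium phosphate 2.166 g; xylose 4.789 g; sucrose 12.410 mL; nicotinic acid 5.392 mg; potassium chloride 2.067 g; HEPES 3.504 g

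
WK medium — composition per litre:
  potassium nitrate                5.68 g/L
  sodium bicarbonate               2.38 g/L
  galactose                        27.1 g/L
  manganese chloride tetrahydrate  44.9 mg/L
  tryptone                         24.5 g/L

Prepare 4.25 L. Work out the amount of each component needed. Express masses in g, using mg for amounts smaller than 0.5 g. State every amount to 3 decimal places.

Working volume: 4.25 L.
potassium nitrate: 5.68 g/L × 4.25 L = 24.140 g
sodium bicarbonate: 2.38 g/L × 4.25 L = 10.115 g
galactose: 27.1 g/L × 4.25 L = 115.175 g
manganese chloride tetrahydrate: 44.9 mg/L × 4.25 L = 190.825 mg
tryptone: 24.5 g/L × 4.25 L = 104.125 g

potassium nitrate 24.140 g; sodium bicarbonate 10.115 g; galactose 115.175 g; manganese chloride tetrahydrate 190.825 mg; tryptone 104.125 g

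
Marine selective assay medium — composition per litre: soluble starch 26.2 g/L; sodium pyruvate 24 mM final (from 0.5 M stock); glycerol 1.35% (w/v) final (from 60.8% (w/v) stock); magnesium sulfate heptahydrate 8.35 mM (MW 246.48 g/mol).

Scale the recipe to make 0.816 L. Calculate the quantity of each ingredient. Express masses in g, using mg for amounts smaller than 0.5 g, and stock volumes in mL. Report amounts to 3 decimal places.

Scale factor relative to 1 L: 0.816.
soluble starch: 26.2 g/L × 0.816 L = 21.379 g
sodium pyruvate: C1V1 = C2V2 → 24 mM × 816 mL ÷ 500 mM = 39.168 mL
glycerol: C1V1 = C2V2 → 1.35% ÷ 60.8% × 816 mL = 18.118 mL
magnesium sulfate heptahydrate: 8.35 mmol/L × 246.48 g/mol × 0.816 L ÷ 1000 = 1.679 g

soluble starch 21.379 g; sodium pyruvate 39.168 mL; glycerol 18.118 mL; magnesium sulfate heptahydrate 1.679 g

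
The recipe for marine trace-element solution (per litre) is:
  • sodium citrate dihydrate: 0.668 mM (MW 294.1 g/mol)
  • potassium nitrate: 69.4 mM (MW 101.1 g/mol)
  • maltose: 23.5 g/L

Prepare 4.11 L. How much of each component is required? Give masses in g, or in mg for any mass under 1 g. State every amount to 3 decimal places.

Working volume: 4.11 L.
sodium citrate dihydrate: 0.668 mmol/L × 294.1 mg/mmol × 4.11 L = 807.446 mg
potassium nitrate: 69.4 mmol/L × 101.1 g/mol × 4.11 L ÷ 1000 = 28.837 g
maltose: 23.5 g/L × 4.11 L = 96.585 g

sodium citrate dihydrate 807.446 mg; potassium nitrate 28.837 g; maltose 96.585 g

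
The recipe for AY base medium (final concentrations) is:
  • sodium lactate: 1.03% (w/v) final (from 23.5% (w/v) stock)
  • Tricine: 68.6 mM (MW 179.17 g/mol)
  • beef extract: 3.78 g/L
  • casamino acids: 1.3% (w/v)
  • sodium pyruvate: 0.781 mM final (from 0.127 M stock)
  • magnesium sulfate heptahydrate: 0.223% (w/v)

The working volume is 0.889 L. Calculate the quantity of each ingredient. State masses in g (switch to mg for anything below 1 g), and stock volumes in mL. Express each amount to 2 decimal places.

Working volume: 0.889 L.
sodium lactate: V = C2·V2/C1 = 1.03% ÷ 23.5% × 889 mL = 38.96 mL
Tricine: 68.6 mmol/L × 179.17 g/mol × 0.889 L ÷ 1000 = 10.93 g
beef extract: 3.78 g/L × 0.889 L = 3.36 g
casamino acids: 1.3% w/v = 13 g/L → 13 × 0.889 L = 11.56 g
sodium pyruvate: C1V1 = C2V2 → 0.781 mM × 889 mL ÷ 127 mM = 5.47 mL
magnesium sulfate heptahydrate: 0.223% w/v = 2.23 g/L → 2.23 × 0.889 L = 1.98 g

sodium lactate 38.96 mL; Tricine 10.93 g; beef extract 3.36 g; casamino acids 11.56 g; sodium pyruvate 5.47 mL; magnesium sulfate heptahydrate 1.98 g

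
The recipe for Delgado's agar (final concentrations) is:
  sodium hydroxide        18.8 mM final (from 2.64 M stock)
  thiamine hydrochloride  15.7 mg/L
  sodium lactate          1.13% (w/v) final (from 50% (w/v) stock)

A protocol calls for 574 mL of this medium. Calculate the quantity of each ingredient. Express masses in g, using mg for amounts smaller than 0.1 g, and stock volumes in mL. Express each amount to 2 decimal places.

sodium hydroxide 4.09 mL; thiamine hydrochloride 9.01 mg; sodium lactate 12.97 mL

Working volume: 574 mL = 0.574 L.
sodium hydroxide: V = C2·V2/C1 = 18.8 mM × 574 mL ÷ 2640 mM = 4.09 mL
thiamine hydrochloride: 15.7 mg/L × 0.574 L = 9.01 mg
sodium lactate: V = C2·V2/C1 = 1.13% ÷ 50% × 574 mL = 12.97 mL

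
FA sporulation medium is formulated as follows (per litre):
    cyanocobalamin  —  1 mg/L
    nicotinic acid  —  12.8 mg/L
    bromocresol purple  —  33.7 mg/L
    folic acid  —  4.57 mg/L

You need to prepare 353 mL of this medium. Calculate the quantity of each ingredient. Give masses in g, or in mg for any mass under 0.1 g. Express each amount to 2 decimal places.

cyanocobalamin 0.35 mg; nicotinic acid 4.52 mg; bromocresol purple 11.90 mg; folic acid 1.61 mg

Working volume: 353 mL = 0.353 L.
cyanocobalamin: 1 mg/L × 0.353 L = 0.35 mg
nicotinic acid: 12.8 mg/L × 0.353 L = 4.52 mg
bromocresol purple: 33.7 mg/L × 0.353 L = 11.90 mg
folic acid: 4.57 mg/L × 0.353 L = 1.61 mg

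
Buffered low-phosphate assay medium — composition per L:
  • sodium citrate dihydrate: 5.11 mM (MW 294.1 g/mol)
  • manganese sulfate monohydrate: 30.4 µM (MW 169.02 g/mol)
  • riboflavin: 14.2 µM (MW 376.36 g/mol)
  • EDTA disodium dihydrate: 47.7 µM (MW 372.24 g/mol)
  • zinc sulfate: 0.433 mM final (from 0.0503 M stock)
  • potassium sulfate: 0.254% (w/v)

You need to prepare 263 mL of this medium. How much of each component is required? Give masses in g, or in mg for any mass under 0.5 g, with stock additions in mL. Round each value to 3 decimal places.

sodium citrate dihydrate 395.250 mg; manganese sulfate monohydrate 1.351 mg; riboflavin 1.406 mg; EDTA disodium dihydrate 4.670 mg; zinc sulfate 2.264 mL; potassium sulfate 0.668 g

Working volume: 263 mL = 0.263 L.
sodium citrate dihydrate: 5.11 mmol/L × 294.1 mg/mmol × 0.263 L = 395.250 mg
manganese sulfate monohydrate: 30.4 µmol/L × 169.02 g/mol × 0.263 L ÷ 1000 = 1.351 mg
riboflavin: 14.2 µmol/L × 376.36 g/mol × 0.263 L ÷ 1000 = 1.406 mg
EDTA disodium dihydrate: 47.7 µmol/L × 372.24 g/mol × 0.263 L ÷ 1000 = 4.670 mg
zinc sulfate: C1V1 = C2V2 → 0.433 mM × 263 mL ÷ 50.3 mM = 2.264 mL
potassium sulfate: 0.254% w/v = 2.54 g/L → 2.54 × 0.263 L = 0.668 g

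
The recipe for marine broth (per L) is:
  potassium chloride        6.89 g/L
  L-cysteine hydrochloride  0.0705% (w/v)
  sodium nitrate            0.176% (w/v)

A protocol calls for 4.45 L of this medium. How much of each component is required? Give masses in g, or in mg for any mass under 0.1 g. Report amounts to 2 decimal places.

potassium chloride 30.66 g; L-cysteine hydrochloride 3.14 g; sodium nitrate 7.83 g

Scale factor relative to 1 L: 4.45.
potassium chloride: 6.89 g/L × 4.45 L = 30.66 g
L-cysteine hydrochloride: 0.0705% w/v = 0.705 g/L → 0.705 × 4.45 L = 3.14 g
sodium nitrate: 0.176% w/v = 1.76 g/L → 1.76 × 4.45 L = 7.83 g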